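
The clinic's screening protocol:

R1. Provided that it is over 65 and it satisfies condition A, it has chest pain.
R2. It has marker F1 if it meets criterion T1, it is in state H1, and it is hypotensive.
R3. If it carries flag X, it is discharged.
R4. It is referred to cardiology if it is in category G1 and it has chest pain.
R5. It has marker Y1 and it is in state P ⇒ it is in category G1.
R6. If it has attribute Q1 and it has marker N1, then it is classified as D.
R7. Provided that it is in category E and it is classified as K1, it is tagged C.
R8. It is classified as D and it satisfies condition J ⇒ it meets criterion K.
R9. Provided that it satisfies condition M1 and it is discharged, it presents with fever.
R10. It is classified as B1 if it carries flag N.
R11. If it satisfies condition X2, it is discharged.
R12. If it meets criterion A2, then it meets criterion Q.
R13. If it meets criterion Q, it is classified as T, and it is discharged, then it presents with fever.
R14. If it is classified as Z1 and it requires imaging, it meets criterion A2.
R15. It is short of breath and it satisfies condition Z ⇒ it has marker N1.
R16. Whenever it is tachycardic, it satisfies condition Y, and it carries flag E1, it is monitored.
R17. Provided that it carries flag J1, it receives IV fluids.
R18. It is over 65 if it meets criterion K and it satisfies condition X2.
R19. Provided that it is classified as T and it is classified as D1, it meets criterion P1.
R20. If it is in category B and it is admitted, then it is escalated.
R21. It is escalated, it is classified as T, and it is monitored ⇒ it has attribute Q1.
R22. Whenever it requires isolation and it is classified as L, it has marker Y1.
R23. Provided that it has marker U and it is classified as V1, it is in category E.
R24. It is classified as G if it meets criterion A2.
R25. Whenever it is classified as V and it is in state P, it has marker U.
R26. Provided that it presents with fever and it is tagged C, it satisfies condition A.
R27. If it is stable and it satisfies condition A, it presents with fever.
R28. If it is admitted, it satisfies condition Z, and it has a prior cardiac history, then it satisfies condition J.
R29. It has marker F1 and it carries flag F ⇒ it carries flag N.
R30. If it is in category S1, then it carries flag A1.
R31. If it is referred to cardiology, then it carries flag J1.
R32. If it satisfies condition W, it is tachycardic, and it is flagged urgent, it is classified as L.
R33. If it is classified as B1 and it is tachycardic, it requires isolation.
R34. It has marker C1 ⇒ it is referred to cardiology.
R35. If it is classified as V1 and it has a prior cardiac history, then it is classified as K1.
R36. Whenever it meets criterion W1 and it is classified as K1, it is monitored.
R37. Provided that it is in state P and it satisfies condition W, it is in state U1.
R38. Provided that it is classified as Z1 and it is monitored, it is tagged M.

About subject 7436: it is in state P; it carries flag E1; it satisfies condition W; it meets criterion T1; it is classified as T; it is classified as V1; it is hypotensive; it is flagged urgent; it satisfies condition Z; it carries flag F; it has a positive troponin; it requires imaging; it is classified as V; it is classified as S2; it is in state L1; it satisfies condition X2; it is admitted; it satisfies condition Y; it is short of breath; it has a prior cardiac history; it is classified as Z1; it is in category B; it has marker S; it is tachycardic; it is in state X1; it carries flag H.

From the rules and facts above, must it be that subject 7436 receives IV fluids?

Forward chaining from the given facts derives: is discharged, meets criterion A2, has marker N1, is monitored, is escalated, has attribute Q1, is classified as G, has marker U, satisfies condition J, is classified as L, is classified as K1, is in state U1, is tagged M, is classified as D, meets criterion K, meets criterion Q, presents with fever, is over 65, is in category E, is tagged C, satisfies condition A, has chest pain.
The only rule concluding "it receives IV fluids" is R17, which needs "it carries flag J1"; that is never established.

No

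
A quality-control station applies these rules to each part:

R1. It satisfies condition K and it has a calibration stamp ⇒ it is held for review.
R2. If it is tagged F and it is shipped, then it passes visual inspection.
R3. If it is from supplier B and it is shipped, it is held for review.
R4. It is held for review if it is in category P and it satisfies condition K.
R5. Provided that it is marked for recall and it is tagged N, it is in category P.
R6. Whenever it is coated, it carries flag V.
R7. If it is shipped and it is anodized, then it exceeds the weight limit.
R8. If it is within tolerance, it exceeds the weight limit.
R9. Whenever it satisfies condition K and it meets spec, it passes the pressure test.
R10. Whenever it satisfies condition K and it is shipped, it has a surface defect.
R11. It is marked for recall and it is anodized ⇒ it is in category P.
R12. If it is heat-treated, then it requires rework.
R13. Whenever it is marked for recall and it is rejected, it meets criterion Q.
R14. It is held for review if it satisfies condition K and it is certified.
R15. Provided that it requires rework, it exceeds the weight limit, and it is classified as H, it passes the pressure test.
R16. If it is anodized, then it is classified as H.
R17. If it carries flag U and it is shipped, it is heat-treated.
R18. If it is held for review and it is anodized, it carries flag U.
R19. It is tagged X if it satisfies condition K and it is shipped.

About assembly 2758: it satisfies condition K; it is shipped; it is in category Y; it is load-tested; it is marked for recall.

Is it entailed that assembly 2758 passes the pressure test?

No

Forward chaining from the given facts derives: has a surface defect, is tagged X.
Rules concluding "it passes the pressure test": R9 needs "it meets spec"; R15 needs "it requires rework" — none of these are established.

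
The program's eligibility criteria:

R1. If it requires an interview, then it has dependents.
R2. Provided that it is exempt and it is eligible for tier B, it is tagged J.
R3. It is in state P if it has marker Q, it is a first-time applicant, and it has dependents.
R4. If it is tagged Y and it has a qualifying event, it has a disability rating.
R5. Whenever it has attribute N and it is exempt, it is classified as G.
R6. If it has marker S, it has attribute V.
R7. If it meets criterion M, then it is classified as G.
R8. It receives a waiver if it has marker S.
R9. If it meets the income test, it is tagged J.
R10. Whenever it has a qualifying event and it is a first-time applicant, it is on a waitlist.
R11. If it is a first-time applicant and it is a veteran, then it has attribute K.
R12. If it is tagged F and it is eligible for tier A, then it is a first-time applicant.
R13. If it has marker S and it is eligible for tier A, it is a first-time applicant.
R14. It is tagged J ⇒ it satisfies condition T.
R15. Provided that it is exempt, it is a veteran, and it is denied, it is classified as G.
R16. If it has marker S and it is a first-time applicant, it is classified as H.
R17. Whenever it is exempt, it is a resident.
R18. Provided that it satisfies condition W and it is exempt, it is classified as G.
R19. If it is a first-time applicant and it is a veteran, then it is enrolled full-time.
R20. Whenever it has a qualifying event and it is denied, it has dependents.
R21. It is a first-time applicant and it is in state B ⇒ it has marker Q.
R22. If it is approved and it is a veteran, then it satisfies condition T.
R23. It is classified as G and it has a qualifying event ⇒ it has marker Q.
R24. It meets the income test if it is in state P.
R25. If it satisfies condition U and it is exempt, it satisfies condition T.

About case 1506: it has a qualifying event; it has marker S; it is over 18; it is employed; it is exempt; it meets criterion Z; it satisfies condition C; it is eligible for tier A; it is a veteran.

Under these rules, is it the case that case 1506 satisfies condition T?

Forward chaining from the given facts derives: has attribute V, receives a waiver, is a first-time applicant, is classified as H, is a resident, is enrolled full-time, is on a waitlist, has attribute K.
Rules concluding "it satisfies condition T": R14 needs "it is tagged J"; R22 needs "it is approved"; R25 needs "it satisfies condition U" — none of these are established.

No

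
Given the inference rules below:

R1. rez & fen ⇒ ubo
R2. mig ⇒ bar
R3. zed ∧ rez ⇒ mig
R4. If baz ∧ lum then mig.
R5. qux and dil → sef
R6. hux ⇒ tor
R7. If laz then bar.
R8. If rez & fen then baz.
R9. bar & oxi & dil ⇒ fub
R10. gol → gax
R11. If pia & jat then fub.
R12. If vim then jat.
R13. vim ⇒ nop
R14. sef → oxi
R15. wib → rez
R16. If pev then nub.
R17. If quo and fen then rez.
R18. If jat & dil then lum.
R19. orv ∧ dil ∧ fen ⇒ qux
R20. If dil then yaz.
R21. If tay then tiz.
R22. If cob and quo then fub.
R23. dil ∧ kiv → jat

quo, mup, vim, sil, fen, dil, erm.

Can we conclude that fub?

Forward chaining from the given facts derives: jat, nop, rez, lum, yaz, ubo, baz, mig, bar.
Rules concluding fub: R9 needs oxi; R11 needs pia; R22 needs cob — none of these are established.

No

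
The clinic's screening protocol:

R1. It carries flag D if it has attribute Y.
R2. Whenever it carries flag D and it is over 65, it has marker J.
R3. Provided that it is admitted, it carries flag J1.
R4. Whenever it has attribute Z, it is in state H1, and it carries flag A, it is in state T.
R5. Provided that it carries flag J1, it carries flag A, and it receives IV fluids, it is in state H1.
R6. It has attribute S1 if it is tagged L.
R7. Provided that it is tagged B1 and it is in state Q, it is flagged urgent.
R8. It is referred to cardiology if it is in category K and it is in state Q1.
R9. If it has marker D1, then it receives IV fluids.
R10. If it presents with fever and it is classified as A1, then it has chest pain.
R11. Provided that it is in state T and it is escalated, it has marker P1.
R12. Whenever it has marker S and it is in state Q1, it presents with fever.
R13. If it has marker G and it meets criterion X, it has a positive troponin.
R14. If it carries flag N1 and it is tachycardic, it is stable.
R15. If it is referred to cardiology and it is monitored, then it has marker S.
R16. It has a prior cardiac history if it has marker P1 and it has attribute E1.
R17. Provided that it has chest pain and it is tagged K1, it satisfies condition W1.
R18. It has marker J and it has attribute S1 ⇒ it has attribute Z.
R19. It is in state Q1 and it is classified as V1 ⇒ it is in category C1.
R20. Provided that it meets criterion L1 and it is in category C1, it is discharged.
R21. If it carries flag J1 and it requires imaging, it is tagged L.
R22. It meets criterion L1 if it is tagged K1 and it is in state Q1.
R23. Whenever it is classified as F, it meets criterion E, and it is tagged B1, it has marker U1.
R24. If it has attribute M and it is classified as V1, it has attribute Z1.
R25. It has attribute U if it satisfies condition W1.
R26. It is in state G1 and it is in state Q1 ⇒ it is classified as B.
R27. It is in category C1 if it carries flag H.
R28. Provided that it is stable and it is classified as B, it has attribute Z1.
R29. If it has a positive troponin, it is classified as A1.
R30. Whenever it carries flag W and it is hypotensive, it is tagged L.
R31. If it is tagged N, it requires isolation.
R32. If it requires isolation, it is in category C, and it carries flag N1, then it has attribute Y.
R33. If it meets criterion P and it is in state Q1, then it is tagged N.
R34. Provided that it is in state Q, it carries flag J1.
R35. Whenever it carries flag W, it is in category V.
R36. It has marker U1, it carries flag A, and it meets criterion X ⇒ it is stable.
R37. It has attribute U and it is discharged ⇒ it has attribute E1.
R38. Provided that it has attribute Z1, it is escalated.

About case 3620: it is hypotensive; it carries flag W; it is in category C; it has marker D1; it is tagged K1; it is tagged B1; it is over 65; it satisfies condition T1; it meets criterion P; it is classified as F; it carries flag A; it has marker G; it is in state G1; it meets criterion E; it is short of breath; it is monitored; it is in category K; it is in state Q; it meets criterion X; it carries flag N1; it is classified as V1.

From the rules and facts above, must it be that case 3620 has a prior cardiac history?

No

Forward chaining from the given facts derives: is flagged urgent, receives IV fluids, has a positive troponin, has marker U1, is classified as A1, is tagged L, carries flag J1, is in category V, is stable, is in state H1, has attribute S1.
The only rule concluding "it has a prior cardiac history" is R16, which needs "it has marker P1"; that is never established.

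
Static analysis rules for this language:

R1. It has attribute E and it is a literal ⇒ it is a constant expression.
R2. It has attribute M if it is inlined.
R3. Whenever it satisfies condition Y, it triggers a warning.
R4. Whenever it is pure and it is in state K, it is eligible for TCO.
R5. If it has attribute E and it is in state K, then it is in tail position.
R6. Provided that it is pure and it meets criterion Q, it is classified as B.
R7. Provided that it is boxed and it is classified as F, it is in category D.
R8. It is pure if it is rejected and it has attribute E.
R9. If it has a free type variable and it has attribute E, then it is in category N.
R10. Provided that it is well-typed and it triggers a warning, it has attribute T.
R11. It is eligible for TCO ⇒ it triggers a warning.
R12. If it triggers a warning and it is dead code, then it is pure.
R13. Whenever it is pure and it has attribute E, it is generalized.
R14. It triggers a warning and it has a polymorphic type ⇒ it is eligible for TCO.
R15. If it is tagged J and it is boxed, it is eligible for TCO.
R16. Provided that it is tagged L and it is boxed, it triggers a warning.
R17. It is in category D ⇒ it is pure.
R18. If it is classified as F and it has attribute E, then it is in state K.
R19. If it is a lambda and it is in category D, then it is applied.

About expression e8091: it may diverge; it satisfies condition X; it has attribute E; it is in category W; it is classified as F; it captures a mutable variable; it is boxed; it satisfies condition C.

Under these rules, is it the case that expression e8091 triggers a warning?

By R7 (it is boxed, it is classified as F): it is in category D.
By R17 (it is in category D): it is pure.
By R18 (it is classified as F, it has attribute E): it is in state K.
By R4 (it is pure, it is in state K): it is eligible for TCO.
By R11 (it is eligible for TCO): it triggers a warning.

Yes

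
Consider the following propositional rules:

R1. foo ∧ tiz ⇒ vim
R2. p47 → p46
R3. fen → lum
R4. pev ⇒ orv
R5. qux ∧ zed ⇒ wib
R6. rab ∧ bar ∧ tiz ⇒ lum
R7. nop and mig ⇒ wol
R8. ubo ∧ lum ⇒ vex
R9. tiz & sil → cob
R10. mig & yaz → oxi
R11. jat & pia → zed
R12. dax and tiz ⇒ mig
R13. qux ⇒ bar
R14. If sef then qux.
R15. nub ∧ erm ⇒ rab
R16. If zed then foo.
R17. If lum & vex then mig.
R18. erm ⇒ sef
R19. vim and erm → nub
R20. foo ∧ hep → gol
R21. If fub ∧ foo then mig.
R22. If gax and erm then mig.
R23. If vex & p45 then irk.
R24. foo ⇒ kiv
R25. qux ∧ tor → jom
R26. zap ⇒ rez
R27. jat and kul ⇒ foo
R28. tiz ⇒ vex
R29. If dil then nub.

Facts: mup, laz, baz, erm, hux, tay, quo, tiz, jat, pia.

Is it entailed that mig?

zed  (by R11: jat, pia)
foo  (by R16: zed)
sef  (by R18: erm)
vex  (by R28: tiz)
vim  (by R1: foo, tiz)
qux  (by R14: sef)
nub  (by R19: vim, erm)
bar  (by R13: qux)
rab  (by R15: nub, erm)
lum  (by R6: rab, bar, tiz)
mig  (by R17: lum, vex)

Yes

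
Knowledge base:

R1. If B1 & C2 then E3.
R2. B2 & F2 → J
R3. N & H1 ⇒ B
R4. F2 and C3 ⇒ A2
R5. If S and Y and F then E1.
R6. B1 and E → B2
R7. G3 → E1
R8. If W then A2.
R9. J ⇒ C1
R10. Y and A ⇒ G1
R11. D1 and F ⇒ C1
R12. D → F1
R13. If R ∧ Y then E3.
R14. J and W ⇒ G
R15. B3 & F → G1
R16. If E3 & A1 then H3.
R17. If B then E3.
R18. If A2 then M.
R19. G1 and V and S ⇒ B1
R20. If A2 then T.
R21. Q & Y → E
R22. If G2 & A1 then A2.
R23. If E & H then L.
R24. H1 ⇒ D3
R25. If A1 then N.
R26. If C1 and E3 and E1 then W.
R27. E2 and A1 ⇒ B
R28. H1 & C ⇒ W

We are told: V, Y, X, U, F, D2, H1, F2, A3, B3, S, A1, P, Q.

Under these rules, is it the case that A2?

E1  (by R5: S, Y, F)
G1  (by R15: B3, F)
B1  (by R19: G1, V, S)
E  (by R21: Q, Y)
N  (by R25: A1)
B  (by R3: N, H1)
B2  (by R6: B1, E)
E3  (by R17: B)
J  (by R2: B2, F2)
C1  (by R9: J)
W  (by R26: C1, E3, E1)
A2  (by R8: W)

Yes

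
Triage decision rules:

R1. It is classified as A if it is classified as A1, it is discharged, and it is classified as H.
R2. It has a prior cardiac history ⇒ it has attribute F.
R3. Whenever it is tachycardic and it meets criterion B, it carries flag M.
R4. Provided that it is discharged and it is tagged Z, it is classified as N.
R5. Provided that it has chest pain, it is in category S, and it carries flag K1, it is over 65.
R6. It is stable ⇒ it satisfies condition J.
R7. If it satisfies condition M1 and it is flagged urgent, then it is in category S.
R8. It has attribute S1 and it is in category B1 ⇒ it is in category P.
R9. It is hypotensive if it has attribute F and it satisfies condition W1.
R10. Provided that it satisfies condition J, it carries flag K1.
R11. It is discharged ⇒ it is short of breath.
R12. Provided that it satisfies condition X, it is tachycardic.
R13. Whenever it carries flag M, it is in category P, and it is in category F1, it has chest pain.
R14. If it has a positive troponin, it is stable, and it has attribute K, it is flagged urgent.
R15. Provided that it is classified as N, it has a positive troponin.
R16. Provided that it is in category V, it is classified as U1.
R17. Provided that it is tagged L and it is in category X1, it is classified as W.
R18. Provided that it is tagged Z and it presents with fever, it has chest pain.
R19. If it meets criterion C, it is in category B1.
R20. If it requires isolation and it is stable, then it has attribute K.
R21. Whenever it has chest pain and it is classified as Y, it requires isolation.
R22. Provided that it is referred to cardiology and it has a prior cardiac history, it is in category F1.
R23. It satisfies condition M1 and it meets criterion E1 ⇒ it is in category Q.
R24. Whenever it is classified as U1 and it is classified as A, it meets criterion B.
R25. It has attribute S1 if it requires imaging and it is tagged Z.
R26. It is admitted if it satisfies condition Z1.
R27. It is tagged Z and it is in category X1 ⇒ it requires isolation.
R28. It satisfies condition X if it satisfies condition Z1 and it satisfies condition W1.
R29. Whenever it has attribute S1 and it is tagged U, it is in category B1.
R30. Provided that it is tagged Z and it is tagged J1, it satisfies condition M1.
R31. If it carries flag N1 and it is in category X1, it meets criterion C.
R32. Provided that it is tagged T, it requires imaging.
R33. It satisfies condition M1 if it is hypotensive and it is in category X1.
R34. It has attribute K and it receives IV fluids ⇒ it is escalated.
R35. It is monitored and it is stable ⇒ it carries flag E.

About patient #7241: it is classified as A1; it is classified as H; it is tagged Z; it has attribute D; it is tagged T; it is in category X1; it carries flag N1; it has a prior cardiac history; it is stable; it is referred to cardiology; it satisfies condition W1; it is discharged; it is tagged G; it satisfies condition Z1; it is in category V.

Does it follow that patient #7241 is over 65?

Yes

By R1 (it is classified as A1, it is discharged, it is classified as H): it is classified as A.
By R2 (it has a prior cardiac history): it has attribute F.
By R4 (it is discharged, it is tagged Z): it is classified as N.
By R6 (it is stable): it satisfies condition J.
By R9 (it has attribute F, it satisfies condition W1): it is hypotensive.
By R10 (it satisfies condition J): it carries flag K1.
By R15 (it is classified as N): it has a positive troponin.
By R16 (it is in category V): it is classified as U1.
By R22 (it is referred to cardiology, it has a prior cardiac history): it is in category F1.
By R24 (it is classified as U1, it is classified as A): it meets criterion B.
By R27 (it is tagged Z, it is in category X1): it requires isolation.
By R28 (it satisfies condition Z1, it satisfies condition W1): it satisfies condition X.
By R31 (it carries flag N1, it is in category X1): it meets criterion C.
By R32 (it is tagged T): it requires imaging.
By R33 (it is hypotensive, it is in category X1): it satisfies condition M1.
By R12 (it satisfies condition X): it is tachycardic.
By R19 (it meets criterion C): it is in category B1.
By R20 (it requires isolation, it is stable): it has attribute K.
By R25 (it requires imaging, it is tagged Z): it has attribute S1.
By R3 (it is tachycardic, it meets criterion B): it carries flag M.
By R8 (it has attribute S1, it is in category B1): it is in category P.
By R13 (it carries flag M, it is in category P, it is in category F1): it has chest pain.
By R14 (it has a positive troponin, it is stable, it has attribute K): it is flagged urgent.
By R7 (it satisfies condition M1, it is flagged urgent): it is in category S.
By R5 (it has chest pain, it is in category S, it carries flag K1): it is over 65.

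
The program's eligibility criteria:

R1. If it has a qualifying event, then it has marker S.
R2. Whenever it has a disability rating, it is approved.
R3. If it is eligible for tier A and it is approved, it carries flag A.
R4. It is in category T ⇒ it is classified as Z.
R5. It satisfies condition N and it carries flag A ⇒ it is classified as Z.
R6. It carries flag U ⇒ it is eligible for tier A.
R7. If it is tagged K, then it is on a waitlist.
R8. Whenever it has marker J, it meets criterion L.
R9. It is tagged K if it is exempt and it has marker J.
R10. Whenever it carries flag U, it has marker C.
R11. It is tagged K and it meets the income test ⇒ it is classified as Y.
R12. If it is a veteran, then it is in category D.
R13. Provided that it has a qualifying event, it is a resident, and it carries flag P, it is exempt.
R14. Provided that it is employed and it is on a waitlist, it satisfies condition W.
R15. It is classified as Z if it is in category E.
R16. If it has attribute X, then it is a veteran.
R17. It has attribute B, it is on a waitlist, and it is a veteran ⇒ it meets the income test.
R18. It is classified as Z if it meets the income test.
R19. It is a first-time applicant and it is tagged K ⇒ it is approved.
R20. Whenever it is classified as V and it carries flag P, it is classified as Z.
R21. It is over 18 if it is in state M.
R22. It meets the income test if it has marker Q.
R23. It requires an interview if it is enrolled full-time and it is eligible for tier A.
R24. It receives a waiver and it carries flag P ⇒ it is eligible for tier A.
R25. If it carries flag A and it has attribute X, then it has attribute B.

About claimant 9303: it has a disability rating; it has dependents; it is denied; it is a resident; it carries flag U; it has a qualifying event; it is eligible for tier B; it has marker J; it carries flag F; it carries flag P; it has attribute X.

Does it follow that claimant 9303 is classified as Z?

Yes

By R2 (it has a disability rating): it is approved.
By R6 (it carries flag U): it is eligible for tier A.
By R13 (it has a qualifying event, it is a resident, it carries flag P): it is exempt.
By R16 (it has attribute X): it is a veteran.
By R3 (it is eligible for tier A, it is approved): it carries flag A.
By R9 (it is exempt, it has marker J): it is tagged K.
By R25 (it carries flag A, it has attribute X): it has attribute B.
By R7 (it is tagged K): it is on a waitlist.
By R17 (it has attribute B, it is on a waitlist, it is a veteran): it meets the income test.
By R18 (it meets the income test): it is classified as Z.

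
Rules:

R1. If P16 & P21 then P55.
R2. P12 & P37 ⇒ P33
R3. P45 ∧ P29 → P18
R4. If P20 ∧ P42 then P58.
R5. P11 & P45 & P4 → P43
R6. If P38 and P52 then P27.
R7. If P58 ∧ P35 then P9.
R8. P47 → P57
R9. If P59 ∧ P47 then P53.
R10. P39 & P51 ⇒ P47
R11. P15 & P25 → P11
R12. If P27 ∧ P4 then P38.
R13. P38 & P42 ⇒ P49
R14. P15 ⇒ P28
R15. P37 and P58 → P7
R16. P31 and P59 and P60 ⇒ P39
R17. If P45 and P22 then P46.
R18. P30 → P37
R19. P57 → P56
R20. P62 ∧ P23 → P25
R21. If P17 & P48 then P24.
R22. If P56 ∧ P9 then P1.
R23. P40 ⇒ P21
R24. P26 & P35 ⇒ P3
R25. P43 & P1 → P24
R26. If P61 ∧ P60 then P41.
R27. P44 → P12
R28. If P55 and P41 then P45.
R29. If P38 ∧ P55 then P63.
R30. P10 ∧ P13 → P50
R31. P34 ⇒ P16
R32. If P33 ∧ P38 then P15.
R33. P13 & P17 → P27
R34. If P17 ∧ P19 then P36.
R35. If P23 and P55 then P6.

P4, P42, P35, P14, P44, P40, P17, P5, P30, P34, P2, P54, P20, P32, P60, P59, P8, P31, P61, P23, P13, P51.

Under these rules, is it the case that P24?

Forward chaining from the given facts derives: P58, P9, P39, P37, P21, P41, P12, P16, P27, P55, P33, P47, P38, P49, P7, P45, P63, P15, P6, P57, P53, P28, P56, P1.
Rules concluding P24: R21 needs P48; R25 needs P43 — none of these are established.

No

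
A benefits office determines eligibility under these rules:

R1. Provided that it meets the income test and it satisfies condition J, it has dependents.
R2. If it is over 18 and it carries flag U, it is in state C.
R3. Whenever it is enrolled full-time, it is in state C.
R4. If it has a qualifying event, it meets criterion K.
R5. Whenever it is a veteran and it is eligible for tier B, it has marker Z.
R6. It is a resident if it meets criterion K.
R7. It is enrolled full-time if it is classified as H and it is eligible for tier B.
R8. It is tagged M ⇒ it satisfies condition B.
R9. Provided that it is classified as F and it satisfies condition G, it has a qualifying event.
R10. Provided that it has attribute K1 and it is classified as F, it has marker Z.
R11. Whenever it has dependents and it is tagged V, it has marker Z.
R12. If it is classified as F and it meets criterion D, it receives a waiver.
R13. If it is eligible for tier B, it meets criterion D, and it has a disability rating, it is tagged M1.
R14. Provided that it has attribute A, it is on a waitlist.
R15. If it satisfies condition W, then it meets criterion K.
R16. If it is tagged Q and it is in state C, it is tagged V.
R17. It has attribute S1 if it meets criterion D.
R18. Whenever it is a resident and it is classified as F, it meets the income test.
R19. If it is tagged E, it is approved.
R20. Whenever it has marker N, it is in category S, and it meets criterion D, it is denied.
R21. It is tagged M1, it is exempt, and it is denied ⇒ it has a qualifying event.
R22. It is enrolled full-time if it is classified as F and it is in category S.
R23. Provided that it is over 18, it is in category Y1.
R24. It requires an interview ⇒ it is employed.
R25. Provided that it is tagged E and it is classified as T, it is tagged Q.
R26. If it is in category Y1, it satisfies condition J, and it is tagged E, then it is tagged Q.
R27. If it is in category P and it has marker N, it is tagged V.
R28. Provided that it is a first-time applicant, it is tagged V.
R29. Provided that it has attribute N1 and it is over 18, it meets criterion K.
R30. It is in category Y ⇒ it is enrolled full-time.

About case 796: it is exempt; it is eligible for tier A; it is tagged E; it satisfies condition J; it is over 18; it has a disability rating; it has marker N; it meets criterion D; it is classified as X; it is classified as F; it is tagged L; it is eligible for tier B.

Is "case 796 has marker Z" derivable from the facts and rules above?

Forward chaining from the given facts derives: receives a waiver, is tagged M1, has attribute S1, is approved, is in category Y1, is tagged Q.
Rules concluding "it has marker Z": R5 needs "it is a veteran"; R10 needs "it has attribute K1"; R11 needs "it has dependents" — none of these are established.

No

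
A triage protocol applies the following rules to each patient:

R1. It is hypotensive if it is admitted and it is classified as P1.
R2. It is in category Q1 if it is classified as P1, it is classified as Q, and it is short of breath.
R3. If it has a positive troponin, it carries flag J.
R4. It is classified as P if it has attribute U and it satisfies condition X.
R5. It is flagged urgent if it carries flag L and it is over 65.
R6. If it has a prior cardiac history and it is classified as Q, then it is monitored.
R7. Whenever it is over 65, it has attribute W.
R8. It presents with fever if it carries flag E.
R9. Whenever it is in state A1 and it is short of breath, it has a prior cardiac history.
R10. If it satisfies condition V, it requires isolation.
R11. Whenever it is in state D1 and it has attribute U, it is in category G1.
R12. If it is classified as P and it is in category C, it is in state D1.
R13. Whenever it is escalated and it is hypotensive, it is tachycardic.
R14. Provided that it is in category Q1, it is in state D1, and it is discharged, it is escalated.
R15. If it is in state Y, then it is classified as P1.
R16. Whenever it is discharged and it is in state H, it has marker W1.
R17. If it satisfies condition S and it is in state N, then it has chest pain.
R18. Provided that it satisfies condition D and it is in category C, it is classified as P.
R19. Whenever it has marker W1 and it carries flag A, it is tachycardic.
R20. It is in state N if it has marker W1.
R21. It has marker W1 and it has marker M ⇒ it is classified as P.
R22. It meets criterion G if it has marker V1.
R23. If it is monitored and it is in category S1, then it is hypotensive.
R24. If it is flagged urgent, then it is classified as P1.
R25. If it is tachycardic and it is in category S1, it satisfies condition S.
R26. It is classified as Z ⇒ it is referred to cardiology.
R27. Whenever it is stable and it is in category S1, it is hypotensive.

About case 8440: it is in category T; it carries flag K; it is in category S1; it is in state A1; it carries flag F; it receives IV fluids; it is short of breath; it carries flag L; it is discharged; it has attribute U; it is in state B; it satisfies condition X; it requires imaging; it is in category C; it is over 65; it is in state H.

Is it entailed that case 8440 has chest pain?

No

Forward chaining from the given facts derives: is classified as P, is flagged urgent, has attribute W, has a prior cardiac history, is in state D1, has marker W1, is in state N, is classified as P1, is in category G1.
The only rule concluding "it has chest pain" is R17, which needs "it satisfies condition S"; that is never established.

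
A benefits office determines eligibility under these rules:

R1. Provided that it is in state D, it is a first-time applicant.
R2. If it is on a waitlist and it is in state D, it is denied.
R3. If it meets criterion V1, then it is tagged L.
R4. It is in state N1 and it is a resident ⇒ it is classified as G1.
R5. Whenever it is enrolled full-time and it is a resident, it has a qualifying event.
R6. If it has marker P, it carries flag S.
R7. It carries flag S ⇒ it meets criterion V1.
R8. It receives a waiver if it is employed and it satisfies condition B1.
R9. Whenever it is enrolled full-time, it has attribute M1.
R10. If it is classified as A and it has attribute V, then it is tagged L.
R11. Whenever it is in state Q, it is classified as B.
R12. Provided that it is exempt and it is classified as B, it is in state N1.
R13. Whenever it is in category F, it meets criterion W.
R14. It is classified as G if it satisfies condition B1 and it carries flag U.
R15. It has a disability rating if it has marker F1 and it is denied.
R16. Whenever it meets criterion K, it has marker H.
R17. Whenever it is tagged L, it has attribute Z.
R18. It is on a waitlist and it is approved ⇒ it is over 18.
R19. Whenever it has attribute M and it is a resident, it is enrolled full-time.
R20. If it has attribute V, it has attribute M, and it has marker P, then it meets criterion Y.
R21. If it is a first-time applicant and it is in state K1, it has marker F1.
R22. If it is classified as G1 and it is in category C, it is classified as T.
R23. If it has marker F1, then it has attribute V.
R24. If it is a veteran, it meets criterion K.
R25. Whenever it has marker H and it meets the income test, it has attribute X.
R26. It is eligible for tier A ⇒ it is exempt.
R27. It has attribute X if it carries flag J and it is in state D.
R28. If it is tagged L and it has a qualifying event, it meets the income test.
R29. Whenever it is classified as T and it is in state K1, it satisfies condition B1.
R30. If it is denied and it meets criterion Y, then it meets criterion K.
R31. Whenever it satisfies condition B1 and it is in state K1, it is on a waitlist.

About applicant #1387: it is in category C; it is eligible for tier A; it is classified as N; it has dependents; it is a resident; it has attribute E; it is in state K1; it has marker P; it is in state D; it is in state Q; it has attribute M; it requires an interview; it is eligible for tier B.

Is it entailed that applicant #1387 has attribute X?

By R1 (it is in state D): it is a first-time applicant.
By R6 (it has marker P): it carries flag S.
By R7 (it carries flag S): it meets criterion V1.
By R11 (it is in state Q): it is classified as B.
By R19 (it has attribute M, it is a resident): it is enrolled full-time.
By R21 (it is a first-time applicant, it is in state K1): it has marker F1.
By R23 (it has marker F1): it has attribute V.
By R26 (it is eligible for tier A): it is exempt.
By R3 (it meets criterion V1): it is tagged L.
By R5 (it is enrolled full-time, it is a resident): it has a qualifying event.
By R12 (it is exempt, it is classified as B): it is in state N1.
By R20 (it has attribute V, it has attribute M, it has marker P): it meets criterion Y.
By R28 (it is tagged L, it has a qualifying event): it meets the income test.
By R4 (it is in state N1, it is a resident): it is classified as G1.
By R22 (it is classified as G1, it is in category C): it is classified as T.
By R29 (it is classified as T, it is in state K1): it satisfies condition B1.
By R31 (it satisfies condition B1, it is in state K1): it is on a waitlist.
By R2 (it is on a waitlist, it is in state D): it is denied.
By R30 (it is denied, it meets criterion Y): it meets criterion K.
By R16 (it meets criterion K): it has marker H.
By R25 (it has marker H, it meets the income test): it has attribute X.

Yes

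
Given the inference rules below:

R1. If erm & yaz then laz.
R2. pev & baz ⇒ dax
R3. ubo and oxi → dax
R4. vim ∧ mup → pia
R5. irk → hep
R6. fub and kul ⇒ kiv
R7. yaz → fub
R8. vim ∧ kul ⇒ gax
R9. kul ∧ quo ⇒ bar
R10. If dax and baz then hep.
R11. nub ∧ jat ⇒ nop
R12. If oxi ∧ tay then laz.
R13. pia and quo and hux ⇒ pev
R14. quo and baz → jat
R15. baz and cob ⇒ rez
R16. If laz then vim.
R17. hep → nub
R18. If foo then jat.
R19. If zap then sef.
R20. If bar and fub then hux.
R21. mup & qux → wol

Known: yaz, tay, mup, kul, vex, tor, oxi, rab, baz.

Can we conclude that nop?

No

Forward chaining from the given facts derives: fub, laz, vim, pia, kiv, gax.
The only rule concluding nop is R11, which needs nub; that is never established.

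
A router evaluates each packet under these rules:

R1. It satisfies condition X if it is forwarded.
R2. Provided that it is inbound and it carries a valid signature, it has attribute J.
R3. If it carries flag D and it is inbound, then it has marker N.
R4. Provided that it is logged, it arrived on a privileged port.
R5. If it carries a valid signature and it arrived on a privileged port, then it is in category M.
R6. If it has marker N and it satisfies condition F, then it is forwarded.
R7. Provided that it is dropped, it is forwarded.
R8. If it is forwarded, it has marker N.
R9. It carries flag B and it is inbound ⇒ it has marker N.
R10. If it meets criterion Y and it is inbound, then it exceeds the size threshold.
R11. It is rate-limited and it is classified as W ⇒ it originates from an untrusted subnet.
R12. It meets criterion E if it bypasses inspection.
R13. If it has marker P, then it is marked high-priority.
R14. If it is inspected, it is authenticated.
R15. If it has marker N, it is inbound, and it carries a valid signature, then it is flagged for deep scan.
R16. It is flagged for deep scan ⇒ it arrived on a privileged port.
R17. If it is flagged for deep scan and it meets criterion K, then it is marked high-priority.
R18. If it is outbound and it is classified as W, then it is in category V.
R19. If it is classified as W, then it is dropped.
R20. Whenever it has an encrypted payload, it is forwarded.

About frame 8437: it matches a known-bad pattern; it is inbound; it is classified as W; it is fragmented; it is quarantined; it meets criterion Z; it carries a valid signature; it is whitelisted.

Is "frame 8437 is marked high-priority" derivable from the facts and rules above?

Forward chaining from the given facts derives: has attribute J, is dropped, is forwarded, has marker N, is flagged for deep scan, arrived on a privileged port, satisfies condition X, is in category M.
Rules concluding "it is marked high-priority": R13 needs "it has marker P"; R17 needs "it meets criterion K" — none of these are established.

No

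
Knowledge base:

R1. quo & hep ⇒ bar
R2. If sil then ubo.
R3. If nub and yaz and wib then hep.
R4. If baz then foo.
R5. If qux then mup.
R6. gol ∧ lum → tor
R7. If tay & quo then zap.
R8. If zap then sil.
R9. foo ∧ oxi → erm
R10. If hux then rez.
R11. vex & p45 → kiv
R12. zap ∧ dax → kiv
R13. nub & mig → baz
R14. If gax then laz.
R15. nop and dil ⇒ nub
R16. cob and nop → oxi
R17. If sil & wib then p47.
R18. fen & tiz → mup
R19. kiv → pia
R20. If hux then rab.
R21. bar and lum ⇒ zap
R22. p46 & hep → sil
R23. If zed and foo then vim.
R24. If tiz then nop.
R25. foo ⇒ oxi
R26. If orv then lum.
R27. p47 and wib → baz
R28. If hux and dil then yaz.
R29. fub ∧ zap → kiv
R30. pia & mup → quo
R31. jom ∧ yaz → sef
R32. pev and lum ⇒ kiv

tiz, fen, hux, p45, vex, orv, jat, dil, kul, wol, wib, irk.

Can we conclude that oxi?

kiv  (by R11: vex, p45)
mup  (by R18: fen, tiz)
pia  (by R19: kiv)
nop  (by R24: tiz)
lum  (by R26: orv)
yaz  (by R28: hux, dil)
quo  (by R30: pia, mup)
nub  (by R15: nop, dil)
hep  (by R3: nub, yaz, wib)
bar  (by R1: quo, hep)
zap  (by R21: bar, lum)
sil  (by R8: zap)
p47  (by R17: sil, wib)
baz  (by R27: p47, wib)
foo  (by R4: baz)
oxi  (by R25: foo)

Yes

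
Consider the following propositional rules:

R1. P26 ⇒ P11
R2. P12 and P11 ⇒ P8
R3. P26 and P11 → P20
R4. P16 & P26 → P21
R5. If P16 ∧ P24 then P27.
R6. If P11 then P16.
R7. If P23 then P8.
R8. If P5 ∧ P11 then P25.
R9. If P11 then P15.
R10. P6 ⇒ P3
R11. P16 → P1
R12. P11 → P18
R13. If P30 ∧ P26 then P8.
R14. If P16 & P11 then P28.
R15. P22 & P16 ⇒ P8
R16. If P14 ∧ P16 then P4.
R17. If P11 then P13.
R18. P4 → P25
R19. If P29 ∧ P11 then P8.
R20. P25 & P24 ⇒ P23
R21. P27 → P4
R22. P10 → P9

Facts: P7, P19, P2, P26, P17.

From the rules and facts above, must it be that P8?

No

Forward chaining from the given facts derives: P11, P20, P16, P15, P1, P18, P28, P13, P21.
Rules concluding P8: R2 needs P12; R7 needs P23; R13 needs P30; R15 needs P22; R19 needs P29 — none of these are established.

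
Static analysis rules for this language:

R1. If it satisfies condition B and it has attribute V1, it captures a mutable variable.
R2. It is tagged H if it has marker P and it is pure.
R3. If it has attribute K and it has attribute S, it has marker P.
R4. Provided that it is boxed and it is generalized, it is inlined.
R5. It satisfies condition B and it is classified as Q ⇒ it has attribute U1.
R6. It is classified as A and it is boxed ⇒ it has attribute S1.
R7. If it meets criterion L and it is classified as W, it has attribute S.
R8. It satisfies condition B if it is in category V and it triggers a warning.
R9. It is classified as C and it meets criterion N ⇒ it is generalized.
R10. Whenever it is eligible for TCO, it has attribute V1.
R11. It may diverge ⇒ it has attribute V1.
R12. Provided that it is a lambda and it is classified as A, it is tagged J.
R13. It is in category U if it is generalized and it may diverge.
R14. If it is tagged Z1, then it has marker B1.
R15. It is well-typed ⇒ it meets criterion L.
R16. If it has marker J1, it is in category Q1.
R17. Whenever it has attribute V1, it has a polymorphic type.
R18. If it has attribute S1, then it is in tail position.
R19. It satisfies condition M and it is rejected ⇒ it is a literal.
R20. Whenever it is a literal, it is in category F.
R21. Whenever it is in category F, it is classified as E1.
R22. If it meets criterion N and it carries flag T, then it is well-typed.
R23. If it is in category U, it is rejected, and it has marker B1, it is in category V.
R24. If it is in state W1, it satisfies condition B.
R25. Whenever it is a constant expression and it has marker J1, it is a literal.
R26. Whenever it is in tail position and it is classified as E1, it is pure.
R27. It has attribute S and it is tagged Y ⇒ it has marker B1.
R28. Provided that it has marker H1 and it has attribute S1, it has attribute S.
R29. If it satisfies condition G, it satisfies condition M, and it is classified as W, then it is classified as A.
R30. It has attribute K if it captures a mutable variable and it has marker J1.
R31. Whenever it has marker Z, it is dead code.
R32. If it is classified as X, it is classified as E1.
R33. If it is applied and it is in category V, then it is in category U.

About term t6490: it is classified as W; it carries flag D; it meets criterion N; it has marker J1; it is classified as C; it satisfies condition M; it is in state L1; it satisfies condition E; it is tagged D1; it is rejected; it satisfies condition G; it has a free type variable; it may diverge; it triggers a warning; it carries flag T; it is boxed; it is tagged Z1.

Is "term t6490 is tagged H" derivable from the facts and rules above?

Yes

By R9 (it is classified as C, it meets criterion N): it is generalized.
By R11 (it may diverge): it has attribute V1.
By R13 (it is generalized, it may diverge): it is in category U.
By R14 (it is tagged Z1): it has marker B1.
By R19 (it satisfies condition M, it is rejected): it is a literal.
By R20 (it is a literal): it is in category F.
By R21 (it is in category F): it is classified as E1.
By R22 (it meets criterion N, it carries flag T): it is well-typed.
By R23 (it is in category U, it is rejected, it has marker B1): it is in category V.
By R29 (it satisfies condition G, it satisfies condition M, it is classified as W): it is classified as A.
By R6 (it is classified as A, it is boxed): it has attribute S1.
By R8 (it is in category V, it triggers a warning): it satisfies condition B.
By R15 (it is well-typed): it meets criterion L.
By R18 (it has attribute S1): it is in tail position.
By R26 (it is in tail position, it is classified as E1): it is pure.
By R1 (it satisfies condition B, it has attribute V1): it captures a mutable variable.
By R7 (it meets criterion L, it is classified as W): it has attribute S.
By R30 (it captures a mutable variable, it has marker J1): it has attribute K.
By R3 (it has attribute K, it has attribute S): it has marker P.
By R2 (it has marker P, it is pure): it is tagged H.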